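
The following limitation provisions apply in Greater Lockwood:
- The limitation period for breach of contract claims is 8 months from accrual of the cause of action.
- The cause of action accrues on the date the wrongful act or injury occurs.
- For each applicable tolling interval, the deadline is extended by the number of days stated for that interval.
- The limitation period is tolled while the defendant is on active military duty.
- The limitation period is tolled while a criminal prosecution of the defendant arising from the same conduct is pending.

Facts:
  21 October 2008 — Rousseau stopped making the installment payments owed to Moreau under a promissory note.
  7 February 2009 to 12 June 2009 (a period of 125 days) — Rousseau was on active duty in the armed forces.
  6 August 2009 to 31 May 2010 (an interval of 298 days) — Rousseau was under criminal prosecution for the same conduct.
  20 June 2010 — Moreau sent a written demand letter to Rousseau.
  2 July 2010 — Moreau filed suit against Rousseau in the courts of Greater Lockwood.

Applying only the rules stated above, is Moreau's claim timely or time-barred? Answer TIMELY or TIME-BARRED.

TIMELY

The limitation period began to run on 21 October 2008.
8 months from 21 October 2008 is 21 June 2009.
Because the defendant's active military service ran from 7 February 2009 to 12 June 2009, the deadline is extended by 125 days to 24 October 2009.
The period was tolled for 298 days by the pending criminal prosecution (6 August 2009 to 31 May 2010), pushing the deadline to 18 August 2010.
Nothing else in the chronology tolls or restarts the period.
Filing on 2 July 2010 beat the 18 August 2010 deadline — the action is timely.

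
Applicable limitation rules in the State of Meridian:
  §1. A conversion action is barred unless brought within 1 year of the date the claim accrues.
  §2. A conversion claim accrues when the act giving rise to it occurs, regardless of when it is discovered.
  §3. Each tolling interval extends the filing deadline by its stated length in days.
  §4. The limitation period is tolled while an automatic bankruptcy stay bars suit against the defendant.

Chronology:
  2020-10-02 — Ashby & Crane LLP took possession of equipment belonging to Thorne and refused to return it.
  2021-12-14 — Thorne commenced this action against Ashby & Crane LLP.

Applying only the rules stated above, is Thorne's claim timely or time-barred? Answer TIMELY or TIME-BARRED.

TIME-BARRED

The limitation period began to run on 2020-10-02.
Adding the 1 year base period to 2020-10-02 gives a deadline of 2021-10-02, before any tolling.
Thorne filed on 2021-12-14, after the 2021-10-02 deadline, so the action is time-barred.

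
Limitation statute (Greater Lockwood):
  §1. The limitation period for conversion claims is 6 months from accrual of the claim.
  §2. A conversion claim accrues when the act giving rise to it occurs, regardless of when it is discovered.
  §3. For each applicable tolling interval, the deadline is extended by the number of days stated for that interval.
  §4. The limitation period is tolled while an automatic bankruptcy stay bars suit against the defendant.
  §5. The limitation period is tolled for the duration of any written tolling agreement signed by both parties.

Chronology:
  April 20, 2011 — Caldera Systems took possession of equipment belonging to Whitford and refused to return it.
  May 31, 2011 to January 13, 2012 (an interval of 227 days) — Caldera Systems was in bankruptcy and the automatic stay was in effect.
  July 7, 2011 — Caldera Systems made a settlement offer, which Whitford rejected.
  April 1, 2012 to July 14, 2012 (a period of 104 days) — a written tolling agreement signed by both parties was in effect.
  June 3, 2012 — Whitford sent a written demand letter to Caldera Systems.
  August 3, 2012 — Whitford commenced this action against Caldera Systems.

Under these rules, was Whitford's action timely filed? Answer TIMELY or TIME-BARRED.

TIMELY

The claim accrued on April 20, 2011, when the wrongful act occurred.
The untolled deadline — 6 months after April 20, 2011 — is October 20, 2011.
Because the automatic bankruptcy stay ran from May 31, 2011 to January 13, 2012, the deadline is extended by 227 days to June 3, 2012.
The period was tolled for 104 days by the written tolling agreement (April 1, 2012 to July 14, 2012), pushing the deadline to September 15, 2012.
None of the other events listed affects the running of the period under the stated rules.
The August 3, 2012 filing precedes the September 15, 2012 deadline; the claim is timely.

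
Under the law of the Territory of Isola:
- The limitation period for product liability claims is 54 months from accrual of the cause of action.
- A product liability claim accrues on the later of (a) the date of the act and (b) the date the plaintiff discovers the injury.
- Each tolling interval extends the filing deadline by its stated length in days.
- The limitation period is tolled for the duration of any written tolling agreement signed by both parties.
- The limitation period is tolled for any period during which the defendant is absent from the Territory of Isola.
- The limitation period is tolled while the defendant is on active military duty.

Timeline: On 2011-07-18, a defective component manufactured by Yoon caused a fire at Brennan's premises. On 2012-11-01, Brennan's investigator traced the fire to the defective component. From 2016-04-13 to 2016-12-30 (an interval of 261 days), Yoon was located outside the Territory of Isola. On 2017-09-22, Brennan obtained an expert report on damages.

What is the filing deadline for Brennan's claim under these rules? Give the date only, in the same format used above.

Taking the later of the act (2011-07-18) and discovery (2012-11-01), the claim accrued on 2012-11-01.
Adding the 54 months base period to 2012-11-01 gives a deadline of 2017-05-01, before any tolling.
The defendant's absence from the jurisdiction from 2016-04-13 to 2016-12-30 tolled the period for 261 days, extending the deadline to 2018-01-17.
None of the other events listed affects the running of the period under the stated rules.

2018-01-17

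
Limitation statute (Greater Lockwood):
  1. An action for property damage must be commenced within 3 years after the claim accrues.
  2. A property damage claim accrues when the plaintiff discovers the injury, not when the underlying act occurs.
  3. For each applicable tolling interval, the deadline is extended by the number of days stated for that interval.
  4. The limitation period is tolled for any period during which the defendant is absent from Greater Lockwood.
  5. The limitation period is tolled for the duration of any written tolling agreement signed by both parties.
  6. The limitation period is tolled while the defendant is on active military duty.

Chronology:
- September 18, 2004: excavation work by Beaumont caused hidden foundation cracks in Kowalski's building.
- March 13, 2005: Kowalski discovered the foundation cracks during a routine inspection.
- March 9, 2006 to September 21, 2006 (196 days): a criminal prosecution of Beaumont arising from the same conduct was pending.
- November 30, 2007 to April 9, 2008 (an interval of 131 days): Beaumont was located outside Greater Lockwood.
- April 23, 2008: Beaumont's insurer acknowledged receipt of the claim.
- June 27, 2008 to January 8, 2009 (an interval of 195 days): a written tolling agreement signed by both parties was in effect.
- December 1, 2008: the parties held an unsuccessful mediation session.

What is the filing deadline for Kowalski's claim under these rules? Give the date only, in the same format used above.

February 2, 2009

Under the discovery rule, the claim accrued on March 13, 2005, when Kowalski discovered the injury — not on the September 18, 2004 date of the underlying act.
3 years from March 13, 2005 is March 13, 2008.
The period was tolled for 131 days by the defendant's absence from the jurisdiction (November 30, 2007 to April 9, 2008), pushing the deadline to July 22, 2008.
The period was tolled for 195 days by the written tolling agreement (June 27, 2008 to January 8, 2009), pushing the deadline to February 2, 2009.
The pending criminal prosecution from March 9, 2006 to September 21, 2006 does not toll the period, because no stated rule makes a criminal prosecution a tolling event.
The other events in the timeline have no effect on the limitation period under the stated rules.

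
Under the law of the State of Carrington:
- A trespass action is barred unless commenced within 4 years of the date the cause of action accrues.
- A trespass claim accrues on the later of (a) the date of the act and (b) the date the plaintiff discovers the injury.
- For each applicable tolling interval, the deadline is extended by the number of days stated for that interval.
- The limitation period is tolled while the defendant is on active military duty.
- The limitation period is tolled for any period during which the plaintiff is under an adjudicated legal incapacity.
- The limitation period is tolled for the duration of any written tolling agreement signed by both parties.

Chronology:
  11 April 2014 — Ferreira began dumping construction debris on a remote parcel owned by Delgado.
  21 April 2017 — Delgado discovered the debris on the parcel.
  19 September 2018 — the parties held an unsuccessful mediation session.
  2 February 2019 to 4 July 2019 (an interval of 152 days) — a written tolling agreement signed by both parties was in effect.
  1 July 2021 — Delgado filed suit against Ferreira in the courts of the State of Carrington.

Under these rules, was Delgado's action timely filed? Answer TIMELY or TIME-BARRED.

TIMELY

The claim accrued on 21 April 2017 — the later of the 11 April 2014 act and the 21 April 2017 discovery.
4 years from 21 April 2017 is 21 April 2021.
The period was tolled for 152 days by the written tolling agreement (2 February 2019 to 4 July 2019), pushing the deadline to 20 September 2021.
The other events in the timeline have no effect on the limitation period under the stated rules.
Filing on 1 July 2021 beat the 20 September 2021 deadline — the action is timely.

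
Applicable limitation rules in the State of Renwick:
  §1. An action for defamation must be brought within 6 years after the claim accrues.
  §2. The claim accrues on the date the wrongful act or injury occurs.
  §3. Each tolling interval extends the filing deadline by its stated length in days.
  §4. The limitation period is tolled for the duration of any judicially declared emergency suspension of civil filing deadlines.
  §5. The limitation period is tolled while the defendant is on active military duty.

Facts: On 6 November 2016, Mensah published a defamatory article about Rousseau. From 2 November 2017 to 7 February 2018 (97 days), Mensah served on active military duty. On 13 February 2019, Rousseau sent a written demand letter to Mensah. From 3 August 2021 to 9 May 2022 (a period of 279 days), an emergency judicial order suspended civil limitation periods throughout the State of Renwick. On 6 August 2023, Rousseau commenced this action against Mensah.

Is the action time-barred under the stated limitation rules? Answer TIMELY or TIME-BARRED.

The limitation period began to run on 6 November 2016.
The untolled deadline — 6 years after 6 November 2016 — is 6 November 2022.
The defendant's active military service from 2 November 2017 to 7 February 2018 tolled the period for 97 days, extending the deadline to 11 February 2023.
Because the emergency suspension of filing deadlines ran from 3 August 2021 to 9 May 2022, the deadline is extended by 279 days to 17 November 2023.
The other events in the timeline have no effect on the limitation period under the stated rules.
Rousseau filed on 6 August 2023, before the 17 November 2023 deadline, so the action is timely.

TIMELY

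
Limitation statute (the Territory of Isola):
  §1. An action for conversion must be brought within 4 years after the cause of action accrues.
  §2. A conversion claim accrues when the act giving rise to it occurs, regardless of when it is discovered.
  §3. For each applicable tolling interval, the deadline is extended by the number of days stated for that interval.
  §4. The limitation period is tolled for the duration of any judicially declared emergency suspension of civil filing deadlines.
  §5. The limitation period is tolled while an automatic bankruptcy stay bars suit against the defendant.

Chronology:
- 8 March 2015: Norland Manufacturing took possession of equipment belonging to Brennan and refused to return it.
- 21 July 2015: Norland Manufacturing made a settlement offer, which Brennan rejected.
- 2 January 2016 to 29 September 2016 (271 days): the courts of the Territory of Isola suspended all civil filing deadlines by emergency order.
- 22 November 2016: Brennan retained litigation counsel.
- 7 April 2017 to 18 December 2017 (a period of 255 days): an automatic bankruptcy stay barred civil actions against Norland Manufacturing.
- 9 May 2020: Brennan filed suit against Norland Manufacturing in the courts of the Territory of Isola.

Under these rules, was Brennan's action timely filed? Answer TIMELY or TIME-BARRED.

TIMELY

The claim accrued on 8 March 2015, when the wrongful act occurred.
4 years from 8 March 2015 is 8 March 2019.
Because the emergency suspension of filing deadlines ran from 2 January 2016 to 29 September 2016, the deadline is extended by 271 days to 4 December 2019.
The automatic bankruptcy stay from 7 April 2017 to 18 December 2017 tolled the period for 255 days, extending the deadline to 15 August 2020.
The other events in the timeline have no effect on the limitation period under the stated rules.
The 9 May 2020 filing precedes the 15 August 2020 deadline; the claim is timely.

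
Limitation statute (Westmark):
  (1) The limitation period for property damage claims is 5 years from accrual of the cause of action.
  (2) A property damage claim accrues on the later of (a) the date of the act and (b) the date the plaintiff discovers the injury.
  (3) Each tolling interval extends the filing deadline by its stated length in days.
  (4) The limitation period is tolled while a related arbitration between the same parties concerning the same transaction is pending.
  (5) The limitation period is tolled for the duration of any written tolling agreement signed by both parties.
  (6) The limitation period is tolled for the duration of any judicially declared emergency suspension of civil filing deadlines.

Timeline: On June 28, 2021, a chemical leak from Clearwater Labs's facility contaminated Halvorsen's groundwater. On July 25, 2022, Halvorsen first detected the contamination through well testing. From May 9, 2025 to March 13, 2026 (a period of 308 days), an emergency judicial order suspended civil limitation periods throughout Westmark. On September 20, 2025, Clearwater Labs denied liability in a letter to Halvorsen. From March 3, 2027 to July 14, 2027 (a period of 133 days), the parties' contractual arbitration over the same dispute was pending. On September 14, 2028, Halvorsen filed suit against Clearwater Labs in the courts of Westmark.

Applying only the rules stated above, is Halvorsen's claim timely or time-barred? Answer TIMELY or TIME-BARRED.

TIMELY

Because discovery on July 25, 2022 post-dates the June 28, 2021 act, accrual under the later-of rule falls on July 25, 2022.
The untolled deadline — 5 years after July 25, 2022 — is July 25, 2027.
The emergency suspension of filing deadlines from May 9, 2025 to March 13, 2026 tolled the period for 308 days, extending the deadline to May 28, 2028.
Because the pending related arbitration ran from March 3, 2027 to July 14, 2027, the deadline is extended by 133 days to October 8, 2028.
None of the other events listed affects the running of the period under the stated rules.
The September 14, 2028 filing precedes the October 8, 2028 deadline; the claim is timely.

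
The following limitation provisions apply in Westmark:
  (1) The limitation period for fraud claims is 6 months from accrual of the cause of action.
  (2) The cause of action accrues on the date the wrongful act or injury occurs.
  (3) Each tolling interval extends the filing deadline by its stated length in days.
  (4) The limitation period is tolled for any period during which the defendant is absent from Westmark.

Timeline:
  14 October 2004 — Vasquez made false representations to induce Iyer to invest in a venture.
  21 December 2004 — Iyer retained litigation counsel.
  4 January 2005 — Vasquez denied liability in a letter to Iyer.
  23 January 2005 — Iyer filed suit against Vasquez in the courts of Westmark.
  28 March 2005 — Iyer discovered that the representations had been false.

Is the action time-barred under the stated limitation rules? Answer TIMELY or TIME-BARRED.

TIMELY

Because the rule ties accrual to occurrence, the claim accrued on 14 October 2004, not on the 28 March 2005 discovery date.
6 months from 14 October 2004 is 14 April 2005.
None of the other events listed affects the running of the period under the stated rules.
Iyer filed on 23 January 2005, before the 14 April 2005 deadline, so the action is timely.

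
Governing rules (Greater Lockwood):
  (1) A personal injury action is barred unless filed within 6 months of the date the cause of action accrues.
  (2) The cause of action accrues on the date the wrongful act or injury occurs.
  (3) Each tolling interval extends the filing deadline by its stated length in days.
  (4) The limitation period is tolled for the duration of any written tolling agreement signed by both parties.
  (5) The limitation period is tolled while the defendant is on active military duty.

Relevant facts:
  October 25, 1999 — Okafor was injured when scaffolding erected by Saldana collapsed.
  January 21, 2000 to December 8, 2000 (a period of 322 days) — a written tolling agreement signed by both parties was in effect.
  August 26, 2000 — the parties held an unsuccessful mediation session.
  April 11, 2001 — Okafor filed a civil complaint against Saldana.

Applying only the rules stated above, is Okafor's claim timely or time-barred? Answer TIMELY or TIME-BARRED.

TIME-BARRED

The limitation period began to run on October 25, 1999.
6 months from October 25, 1999 is April 25, 2000.
The written tolling agreement from January 21, 2000 to December 8, 2000 tolled the period for 322 days, extending the deadline to March 13, 2001.
Nothing else in the chronology tolls or restarts the period.
Okafor filed on April 11, 2001, after the March 13, 2001 deadline, so the action is time-barred.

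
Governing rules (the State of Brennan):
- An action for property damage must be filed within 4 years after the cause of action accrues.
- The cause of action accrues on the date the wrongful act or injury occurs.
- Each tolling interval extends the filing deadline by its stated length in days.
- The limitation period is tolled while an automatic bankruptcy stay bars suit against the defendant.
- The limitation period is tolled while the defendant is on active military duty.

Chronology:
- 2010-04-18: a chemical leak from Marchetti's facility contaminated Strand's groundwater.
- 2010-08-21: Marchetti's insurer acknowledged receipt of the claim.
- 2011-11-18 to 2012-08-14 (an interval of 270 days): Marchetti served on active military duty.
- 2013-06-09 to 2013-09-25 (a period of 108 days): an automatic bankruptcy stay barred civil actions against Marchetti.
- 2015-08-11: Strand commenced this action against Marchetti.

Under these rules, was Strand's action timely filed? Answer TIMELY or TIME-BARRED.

TIME-BARRED

The limitation period began to run on 2010-04-18.
4 years from 2010-04-18 is 2014-04-18.
The period was tolled for 270 days by the defendant's active military service (2011-11-18 to 2012-08-14), pushing the deadline to 2015-01-13.
The period was tolled for 108 days by the automatic bankruptcy stay (2013-06-09 to 2013-09-25), pushing the deadline to 2015-05-01.
The other events in the timeline have no effect on the limitation period under the stated rules.
Filing on 2015-08-11 missed the 2015-05-01 deadline — the action is time-barred.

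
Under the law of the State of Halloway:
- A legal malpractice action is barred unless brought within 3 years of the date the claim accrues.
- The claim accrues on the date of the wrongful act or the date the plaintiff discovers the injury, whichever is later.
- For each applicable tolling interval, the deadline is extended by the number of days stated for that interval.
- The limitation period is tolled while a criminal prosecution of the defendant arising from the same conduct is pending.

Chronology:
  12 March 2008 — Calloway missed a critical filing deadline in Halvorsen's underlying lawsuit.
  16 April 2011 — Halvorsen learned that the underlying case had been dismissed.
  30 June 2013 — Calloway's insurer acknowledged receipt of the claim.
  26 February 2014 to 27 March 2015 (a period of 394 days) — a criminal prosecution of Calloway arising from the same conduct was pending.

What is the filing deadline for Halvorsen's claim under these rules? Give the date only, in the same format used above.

The claim accrued on 16 April 2011 — the later of the 12 March 2008 act and the 16 April 2011 discovery.
The untolled deadline — 3 years after 16 April 2011 — is 16 April 2014.
The pending criminal prosecution from 26 February 2014 to 27 March 2015 tolled the period for 394 days, extending the deadline to 15 May 2015.
None of the other events listed affects the running of the period under the stated rules.

15 May 2015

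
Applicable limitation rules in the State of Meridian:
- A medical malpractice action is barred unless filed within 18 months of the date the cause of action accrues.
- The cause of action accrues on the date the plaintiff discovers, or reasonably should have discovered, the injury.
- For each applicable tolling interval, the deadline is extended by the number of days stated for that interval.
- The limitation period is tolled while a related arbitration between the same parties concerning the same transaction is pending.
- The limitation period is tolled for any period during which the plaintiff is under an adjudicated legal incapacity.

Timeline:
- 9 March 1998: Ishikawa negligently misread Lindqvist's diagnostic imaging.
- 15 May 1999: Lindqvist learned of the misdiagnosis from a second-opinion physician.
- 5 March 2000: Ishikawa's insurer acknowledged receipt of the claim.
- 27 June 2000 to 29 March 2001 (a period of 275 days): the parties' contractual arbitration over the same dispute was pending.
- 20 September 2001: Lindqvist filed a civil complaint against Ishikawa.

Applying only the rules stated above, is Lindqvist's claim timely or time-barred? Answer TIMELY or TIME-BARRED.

Under the discovery rule, the claim accrued on 15 May 1999, when Lindqvist discovered the injury — not on the 9 March 1998 date of the underlying act.
The untolled deadline — 18 months after 15 May 1999 — is 15 November 2000.
The pending related arbitration from 27 June 2000 to 29 March 2001 tolled the period for 275 days, extending the deadline to 17 August 2001.
The other events in the timeline have no effect on the limitation period under the stated rules.
Filing on 20 September 2001 missed the 17 August 2001 deadline — the action is time-barred.

TIME-BARRED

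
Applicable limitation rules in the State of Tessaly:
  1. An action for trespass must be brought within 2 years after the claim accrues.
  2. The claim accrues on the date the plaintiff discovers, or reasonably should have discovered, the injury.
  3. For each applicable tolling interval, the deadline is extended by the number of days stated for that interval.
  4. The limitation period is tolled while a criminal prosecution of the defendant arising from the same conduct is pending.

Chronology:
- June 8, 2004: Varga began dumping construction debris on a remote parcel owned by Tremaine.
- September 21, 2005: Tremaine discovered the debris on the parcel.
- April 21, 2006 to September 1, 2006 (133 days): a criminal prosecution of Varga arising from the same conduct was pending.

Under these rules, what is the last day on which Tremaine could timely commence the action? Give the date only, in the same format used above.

The claim did not accrue until Tremaine discovered the injury on September 21, 2005; the June 8, 2004 act date does not start the clock under the stated rule.
2 years from September 21, 2005 is September 21, 2007.
The period was tolled for 133 days by the pending criminal prosecution (April 21, 2006 to September 1, 2006), pushing the deadline to February 1, 2008.

February 1, 2008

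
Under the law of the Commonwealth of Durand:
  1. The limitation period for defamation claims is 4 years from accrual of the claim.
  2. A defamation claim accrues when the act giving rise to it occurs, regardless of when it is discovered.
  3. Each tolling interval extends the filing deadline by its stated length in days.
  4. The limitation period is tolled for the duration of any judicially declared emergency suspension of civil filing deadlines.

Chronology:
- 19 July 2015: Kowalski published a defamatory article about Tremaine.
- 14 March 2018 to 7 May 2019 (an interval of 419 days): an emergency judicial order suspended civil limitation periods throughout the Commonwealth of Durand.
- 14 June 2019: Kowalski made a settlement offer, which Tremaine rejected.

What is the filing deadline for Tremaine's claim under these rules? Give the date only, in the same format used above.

10 September 2020

The claim accrued on 19 July 2015, the date of the act.
4 years from 19 July 2015 is 19 July 2019.
The period was tolled for 419 days by the emergency suspension of filing deadlines (14 March 2018 to 7 May 2019), pushing the deadline to 10 September 2020.
None of the other events listed affects the running of the period under the stated rules.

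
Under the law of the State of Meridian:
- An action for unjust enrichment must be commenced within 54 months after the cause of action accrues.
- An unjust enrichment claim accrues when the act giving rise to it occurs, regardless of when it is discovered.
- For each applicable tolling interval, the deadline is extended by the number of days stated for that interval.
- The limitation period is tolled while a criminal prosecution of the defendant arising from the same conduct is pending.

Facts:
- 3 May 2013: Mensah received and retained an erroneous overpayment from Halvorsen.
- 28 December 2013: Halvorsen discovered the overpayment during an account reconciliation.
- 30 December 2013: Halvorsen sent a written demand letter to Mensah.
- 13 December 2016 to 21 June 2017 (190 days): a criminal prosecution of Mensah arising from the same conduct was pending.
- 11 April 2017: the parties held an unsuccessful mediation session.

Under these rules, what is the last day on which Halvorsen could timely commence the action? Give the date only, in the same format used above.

12 May 2018

Accrual is governed by the date of the act, so the period began to run on 3 May 2013; the later discovery on 28 December 2013 is irrelevant under the stated rule.
The untolled deadline — 54 months after 3 May 2013 — is 3 November 2017.
The period was tolled for 190 days by the pending criminal prosecution (13 December 2016 to 21 June 2017), pushing the deadline to 12 May 2018.
The other events in the timeline have no effect on the limitation period under the stated rules.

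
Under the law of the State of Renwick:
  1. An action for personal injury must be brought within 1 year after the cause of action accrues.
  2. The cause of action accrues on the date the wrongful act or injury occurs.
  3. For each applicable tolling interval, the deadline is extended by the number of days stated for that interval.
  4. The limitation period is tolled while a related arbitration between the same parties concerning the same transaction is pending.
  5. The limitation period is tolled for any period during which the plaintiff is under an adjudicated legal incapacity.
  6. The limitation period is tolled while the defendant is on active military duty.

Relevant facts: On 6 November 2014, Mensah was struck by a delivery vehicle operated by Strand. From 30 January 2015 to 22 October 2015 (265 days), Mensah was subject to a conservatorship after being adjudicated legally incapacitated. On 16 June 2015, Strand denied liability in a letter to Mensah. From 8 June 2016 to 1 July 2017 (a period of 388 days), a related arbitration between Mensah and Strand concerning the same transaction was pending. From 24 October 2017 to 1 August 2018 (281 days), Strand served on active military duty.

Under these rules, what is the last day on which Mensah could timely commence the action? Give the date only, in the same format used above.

The limitation period began to run on 6 November 2014.
The untolled deadline — 1 year after 6 November 2014 — is 6 November 2015.
The plaintiff's legal incapacity from 30 January 2015 to 22 October 2015 tolled the period for 265 days, extending the deadline to 28 July 2016.
Because the pending related arbitration ran from 8 June 2016 to 1 July 2017, the deadline is extended by 388 days to 20 August 2017.
The defendant's active military service starting 24 October 2017 came too late — the period had run on 20 August 2017 — and so does not extend the deadline.
None of the other events listed affects the running of the period under the stated rules.

20 August 2017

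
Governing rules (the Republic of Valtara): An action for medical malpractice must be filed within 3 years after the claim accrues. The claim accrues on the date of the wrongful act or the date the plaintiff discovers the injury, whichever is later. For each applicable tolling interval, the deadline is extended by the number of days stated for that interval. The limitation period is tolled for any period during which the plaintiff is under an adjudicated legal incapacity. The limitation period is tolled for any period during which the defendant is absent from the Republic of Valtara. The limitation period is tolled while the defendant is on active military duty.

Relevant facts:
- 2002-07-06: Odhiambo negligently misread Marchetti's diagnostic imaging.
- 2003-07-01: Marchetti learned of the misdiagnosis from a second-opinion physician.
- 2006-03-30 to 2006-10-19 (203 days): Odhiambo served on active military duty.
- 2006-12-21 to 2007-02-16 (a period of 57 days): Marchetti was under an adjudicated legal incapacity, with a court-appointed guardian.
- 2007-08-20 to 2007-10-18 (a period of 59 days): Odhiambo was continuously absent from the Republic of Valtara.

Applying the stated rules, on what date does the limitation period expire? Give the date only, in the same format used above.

Taking the later of the act (2002-07-06) and discovery (2003-07-01), the claim accrued on 2003-07-01.
The untolled deadline — 3 years after 2003-07-01 — is 2006-07-01.
The period was tolled for 203 days by the defendant's active military service (2006-03-30 to 2006-10-19), pushing the deadline to 2007-01-20.
The period was tolled for 57 days by the plaintiff's legal incapacity (2006-12-21 to 2007-02-16), pushing the deadline to 2007-03-18.
The defendant's absence from the jurisdiction from 2007-08-20 to 2007-10-18 began after the period had already run on 2007-03-18, so it has no tolling effect.

2007-03-18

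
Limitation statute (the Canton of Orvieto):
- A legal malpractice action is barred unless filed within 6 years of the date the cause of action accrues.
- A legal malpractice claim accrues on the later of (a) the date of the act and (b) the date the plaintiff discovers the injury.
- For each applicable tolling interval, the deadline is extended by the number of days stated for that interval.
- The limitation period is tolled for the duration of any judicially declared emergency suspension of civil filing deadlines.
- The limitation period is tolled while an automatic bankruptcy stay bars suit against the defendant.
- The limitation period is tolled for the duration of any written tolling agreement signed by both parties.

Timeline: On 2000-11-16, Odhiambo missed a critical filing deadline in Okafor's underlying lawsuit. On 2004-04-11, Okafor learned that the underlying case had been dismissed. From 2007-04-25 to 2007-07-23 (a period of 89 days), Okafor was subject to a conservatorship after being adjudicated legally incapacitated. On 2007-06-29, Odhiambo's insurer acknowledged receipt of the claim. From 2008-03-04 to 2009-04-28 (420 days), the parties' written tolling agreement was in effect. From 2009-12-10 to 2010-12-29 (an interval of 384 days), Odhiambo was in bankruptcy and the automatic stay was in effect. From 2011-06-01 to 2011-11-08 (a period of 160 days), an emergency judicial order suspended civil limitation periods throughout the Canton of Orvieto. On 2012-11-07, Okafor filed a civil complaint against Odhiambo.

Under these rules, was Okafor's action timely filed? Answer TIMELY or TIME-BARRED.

TIMELY

The claim accrued on 2004-04-11 — the later of the 2000-11-16 act and the 2004-04-11 discovery.
6 years from 2004-04-11 is 2010-04-11.
Because the written tolling agreement ran from 2008-03-04 to 2009-04-28, the deadline is extended by 420 days to 2011-06-05.
Because the automatic bankruptcy stay ran from 2009-12-10 to 2010-12-29, the deadline is extended by 384 days to 2012-06-23.
Because the emergency suspension of filing deadlines ran from 2011-06-01 to 2011-11-08, the deadline is extended by 160 days to 2012-11-30.
No stated provision tolls the period for the plaintiff's incapacity, so the interval from 2007-04-25 to 2007-07-23 has no effect on the deadline.
None of the other events listed affects the running of the period under the stated rules.
Filing on 2012-11-07 beat the 2012-11-30 deadline — the action is timely.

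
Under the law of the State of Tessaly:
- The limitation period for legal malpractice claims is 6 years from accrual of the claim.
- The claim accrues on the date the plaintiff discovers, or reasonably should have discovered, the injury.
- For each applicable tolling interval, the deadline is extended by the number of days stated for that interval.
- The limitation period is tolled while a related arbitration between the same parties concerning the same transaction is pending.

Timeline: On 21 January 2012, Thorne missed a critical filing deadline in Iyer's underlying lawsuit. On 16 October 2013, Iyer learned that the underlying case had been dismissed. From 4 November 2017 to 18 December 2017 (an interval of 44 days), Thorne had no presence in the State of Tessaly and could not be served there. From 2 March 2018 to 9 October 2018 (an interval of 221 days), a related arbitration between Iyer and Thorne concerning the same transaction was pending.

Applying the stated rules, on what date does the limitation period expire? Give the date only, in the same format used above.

24 May 2020

The claim did not accrue until Iyer discovered the injury on 16 October 2013; the 21 January 2012 act date does not start the clock under the stated rule.
6 years from 16 October 2013 is 16 October 2019.
The pending related arbitration from 2 March 2018 to 9 October 2018 tolled the period for 221 days, extending the deadline to 24 May 2020.
The defendant's absence from the jurisdiction from 4 November 2017 to 18 December 2017 does not toll the period, because no stated rule makes the defendant's absence a tolling event.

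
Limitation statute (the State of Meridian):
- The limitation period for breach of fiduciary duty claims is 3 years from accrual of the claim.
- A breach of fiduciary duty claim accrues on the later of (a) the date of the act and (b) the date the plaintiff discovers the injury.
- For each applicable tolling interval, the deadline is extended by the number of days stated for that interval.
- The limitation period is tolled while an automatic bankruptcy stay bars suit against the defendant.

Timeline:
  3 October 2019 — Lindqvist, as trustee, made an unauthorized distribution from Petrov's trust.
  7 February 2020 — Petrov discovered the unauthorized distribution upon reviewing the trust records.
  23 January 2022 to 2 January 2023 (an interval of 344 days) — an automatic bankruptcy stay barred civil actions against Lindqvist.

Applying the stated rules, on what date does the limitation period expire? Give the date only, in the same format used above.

17 January 2024

The claim accrued on 7 February 2020 — the later of the 3 October 2019 act and the 7 February 2020 discovery.
Adding the 3 years base period to 7 February 2020 gives a deadline of 7 February 2023, before any tolling.
Because the automatic bankruptcy stay ran from 23 January 2022 to 2 January 2023, the deadline is extended by 344 days to 17 January 2024.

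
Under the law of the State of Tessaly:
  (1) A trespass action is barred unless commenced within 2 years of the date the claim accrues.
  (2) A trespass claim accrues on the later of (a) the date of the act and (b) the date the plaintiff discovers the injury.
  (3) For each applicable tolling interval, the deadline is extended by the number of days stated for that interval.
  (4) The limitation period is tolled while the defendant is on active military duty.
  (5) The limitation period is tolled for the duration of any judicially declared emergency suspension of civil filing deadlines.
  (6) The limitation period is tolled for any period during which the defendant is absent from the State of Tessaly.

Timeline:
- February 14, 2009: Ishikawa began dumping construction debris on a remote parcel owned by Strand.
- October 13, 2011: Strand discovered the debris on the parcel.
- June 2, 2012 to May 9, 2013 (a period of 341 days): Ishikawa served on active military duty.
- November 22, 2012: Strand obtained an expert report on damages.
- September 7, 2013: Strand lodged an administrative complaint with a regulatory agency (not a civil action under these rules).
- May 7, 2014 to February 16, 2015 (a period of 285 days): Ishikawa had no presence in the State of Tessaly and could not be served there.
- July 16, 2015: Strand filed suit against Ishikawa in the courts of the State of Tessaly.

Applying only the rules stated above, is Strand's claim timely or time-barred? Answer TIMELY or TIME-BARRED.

Because discovery on October 13, 2011 post-dates the February 14, 2009 act, accrual under the later-of rule falls on October 13, 2011.
Adding the 2 years base period to October 13, 2011 gives a deadline of October 13, 2013, before any tolling.
The defendant's active military service from June 2, 2012 to May 9, 2013 tolled the period for 341 days, extending the deadline to September 19, 2014.
The defendant's absence from the jurisdiction from May 7, 2014 to February 16, 2015 tolled the period for 285 days, extending the deadline to July 1, 2015.
The other events in the timeline have no effect on the limitation period under the stated rules.
Strand filed on July 16, 2015, after the July 1, 2015 deadline, so the action is time-barred.

TIME-BARRED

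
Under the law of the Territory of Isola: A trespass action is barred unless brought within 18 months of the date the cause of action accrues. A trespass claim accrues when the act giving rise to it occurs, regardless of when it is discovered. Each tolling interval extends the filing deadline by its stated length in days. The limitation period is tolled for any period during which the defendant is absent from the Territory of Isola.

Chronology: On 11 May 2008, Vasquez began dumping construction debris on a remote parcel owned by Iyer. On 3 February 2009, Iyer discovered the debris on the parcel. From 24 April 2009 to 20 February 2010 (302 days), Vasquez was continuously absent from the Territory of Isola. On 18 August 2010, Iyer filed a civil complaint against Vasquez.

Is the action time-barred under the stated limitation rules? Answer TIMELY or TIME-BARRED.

The claim accrued on 11 May 2008, when the wrongful act occurred; under the stated occurrence rule the 3 February 2009 discovery does not delay accrual.
18 months from 11 May 2008 is 11 November 2009.
Because the defendant's absence from the jurisdiction ran from 24 April 2009 to 20 February 2010, the deadline is extended by 302 days to 9 September 2010.
Filing on 18 August 2010 beat the 9 September 2010 deadline — the action is timely.

TIMELY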